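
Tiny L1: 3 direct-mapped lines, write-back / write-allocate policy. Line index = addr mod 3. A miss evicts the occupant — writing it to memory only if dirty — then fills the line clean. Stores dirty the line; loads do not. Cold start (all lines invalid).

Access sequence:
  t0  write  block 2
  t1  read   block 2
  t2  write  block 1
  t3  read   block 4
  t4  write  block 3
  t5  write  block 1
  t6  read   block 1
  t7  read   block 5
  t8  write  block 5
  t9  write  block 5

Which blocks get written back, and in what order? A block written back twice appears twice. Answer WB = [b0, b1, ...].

  0 | W B2 → L2 miss [D]
  1 | R B2 → L2 hit [D]
  2 | W B1 → L1 miss [D]
  3 | R B4 → L1 miss wb→B1 [-]
  4 | W B3 → L0 miss [D]
  5 | W B1 → L1 miss [D]
  6 | R B1 → L1 hit [D]
  7 | R B5 → L2 miss wb→B2 [-]
  8 | W B5 → L2 hit [D]
  9 | W B5 → L2 hit [D]

WB = [1, 2]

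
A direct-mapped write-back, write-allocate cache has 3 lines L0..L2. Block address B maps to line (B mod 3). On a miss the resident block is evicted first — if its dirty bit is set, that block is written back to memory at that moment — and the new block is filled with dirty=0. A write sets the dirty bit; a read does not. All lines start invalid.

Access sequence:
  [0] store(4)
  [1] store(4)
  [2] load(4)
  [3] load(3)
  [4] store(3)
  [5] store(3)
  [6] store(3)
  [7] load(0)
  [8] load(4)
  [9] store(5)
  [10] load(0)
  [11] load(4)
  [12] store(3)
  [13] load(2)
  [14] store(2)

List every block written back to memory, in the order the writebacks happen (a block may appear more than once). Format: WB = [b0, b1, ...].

WB = [3, 5]

  0 | W B4 → L1 miss [D]
  1 | W B4 → L1 hit [D]
  2 | R B4 → L1 hit [D]
  3 | R B3 → L0 miss [-]
  4 | W B3 → L0 hit [D]
  5 | W B3 → L0 hit [D]
  6 | W B3 → L0 hit [D]
  7 | R B0 → L0 miss wb→B3 [-]
  8 | R B4 → L1 hit [D]
  9 | W B5 → L2 miss [D]
  10 | R B0 → L0 hit [-]
  11 | R B4 → L1 hit [D]
  12 | W B3 → L0 miss [D]
  13 | R B2 → L2 miss wb→B5 [-]
  14 | W B2 → L2 hit [D]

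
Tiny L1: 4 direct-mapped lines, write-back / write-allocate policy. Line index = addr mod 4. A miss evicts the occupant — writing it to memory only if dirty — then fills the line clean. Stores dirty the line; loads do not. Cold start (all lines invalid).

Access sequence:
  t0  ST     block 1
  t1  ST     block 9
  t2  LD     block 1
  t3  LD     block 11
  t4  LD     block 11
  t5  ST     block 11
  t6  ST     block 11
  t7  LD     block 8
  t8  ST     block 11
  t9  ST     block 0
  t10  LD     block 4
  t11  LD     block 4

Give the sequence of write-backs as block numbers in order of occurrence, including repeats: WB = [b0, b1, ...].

WB = [1, 9, 0]

0: W B1 -> L1 miss  d=D]
1: W B9 -> L1 miss wb->B1  d=D]
2: R B1 -> L1 miss wb->B9  d=-]
3: R B11 -> L3 miss  d=-]
4: R B11 -> L3 hit  d=-]
5: W B11 -> L3 hit  d=D]
6: W B11 -> L3 hit  d=D]
7: R B8 -> L0 miss  d=-]
8: W B11 -> L3 hit  d=D]
9: W B0 -> L0 miss  d=D]
10: R B4 -> L0 miss wb->B0  d=-]
11: R B4 -> L0 hit  d=-]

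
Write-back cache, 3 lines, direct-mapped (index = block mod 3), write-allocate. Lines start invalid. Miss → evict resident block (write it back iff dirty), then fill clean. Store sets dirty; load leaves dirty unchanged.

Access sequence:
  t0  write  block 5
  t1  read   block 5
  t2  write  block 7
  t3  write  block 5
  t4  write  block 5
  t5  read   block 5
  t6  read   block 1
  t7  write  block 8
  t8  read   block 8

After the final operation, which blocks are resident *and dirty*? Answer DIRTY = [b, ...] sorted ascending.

0: W B5 -> L2 miss  d=D]
1: R B5 -> L2 hit  d=D]
2: W B7 -> L1 miss  d=D]
3: W B5 -> L2 hit  d=D]
4: W B5 -> L2 hit  d=D]
5: R B5 -> L2 hit  d=D]
6: R B1 -> L1 miss wb->B7  d=-]
7: W B8 -> L2 miss wb->B5  d=D]
8: R B8 -> L2 hit  d=D]

DIRTY = [8]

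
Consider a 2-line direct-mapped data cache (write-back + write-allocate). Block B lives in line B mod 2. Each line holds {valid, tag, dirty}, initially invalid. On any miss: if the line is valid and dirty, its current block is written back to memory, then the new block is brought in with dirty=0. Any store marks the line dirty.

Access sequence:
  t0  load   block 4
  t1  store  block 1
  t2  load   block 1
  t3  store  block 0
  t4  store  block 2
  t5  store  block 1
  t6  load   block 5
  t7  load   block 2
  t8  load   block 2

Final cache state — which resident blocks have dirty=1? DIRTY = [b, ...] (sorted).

0: R B4 → L0 miss [-]
1: W B1 → L1 miss [D]
2: R B1 → L1 hit [D]
3: W B0 → L0 miss [D]
4: W B2 → L0 miss wb→B0 [D]
5: W B1 → L1 hit [D]
6: R B5 → L1 miss wb→B1 [-]
7: R B2 → L0 hit [D]
8: R B2 → L0 hit [D]

DIRTY = [2]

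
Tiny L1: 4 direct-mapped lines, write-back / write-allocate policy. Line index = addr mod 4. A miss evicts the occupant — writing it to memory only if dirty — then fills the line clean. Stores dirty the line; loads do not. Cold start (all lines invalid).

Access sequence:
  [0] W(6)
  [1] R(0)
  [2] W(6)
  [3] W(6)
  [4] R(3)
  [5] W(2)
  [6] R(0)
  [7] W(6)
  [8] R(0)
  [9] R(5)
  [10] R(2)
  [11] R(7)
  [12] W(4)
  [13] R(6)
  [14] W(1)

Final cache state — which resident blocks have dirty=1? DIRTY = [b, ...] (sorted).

0: W B6 → L2 miss [D]
1: R B0 → L0 miss [-]
2: W B6 → L2 hit [D]
3: W B6 → L2 hit [D]
4: R B3 → L3 miss [-]
5: W B2 → L2 miss wb→B6 [D]
6: R B0 → L0 hit [-]
7: W B6 → L2 miss wb→B2 [D]
8: R B0 → L0 hit [-]
9: R B5 → L1 miss [-]
10: R B2 → L2 miss wb→B6 [-]
11: R B7 → L3 miss [-]
12: W B4 → L0 miss [D]
13: R B6 → L2 miss [-]
14: W B1 → L1 miss [D]

DIRTY = [1, 4]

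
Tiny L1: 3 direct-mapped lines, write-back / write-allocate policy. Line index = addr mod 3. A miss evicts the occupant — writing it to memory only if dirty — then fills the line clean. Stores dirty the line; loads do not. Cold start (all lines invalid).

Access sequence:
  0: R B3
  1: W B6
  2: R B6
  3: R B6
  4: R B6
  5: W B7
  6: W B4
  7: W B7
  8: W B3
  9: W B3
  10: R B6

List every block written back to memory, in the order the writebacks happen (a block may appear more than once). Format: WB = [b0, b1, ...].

0: R B3 → L0 miss [-]
1: W B6 → L0 miss [D]
2: R B6 → L0 hit [D]
3: R B6 → L0 hit [D]
4: R B6 → L0 hit [D]
5: W B7 → L1 miss [D]
6: W B4 → L1 miss wb→B7 [D]
7: W B7 → L1 miss wb→B4 [D]
8: W B3 → L0 miss wb→B6 [D]
9: W B3 → L0 hit [D]
10: R B6 → L0 miss wb→B3 [-]

WB = [7, 4, 6, 3]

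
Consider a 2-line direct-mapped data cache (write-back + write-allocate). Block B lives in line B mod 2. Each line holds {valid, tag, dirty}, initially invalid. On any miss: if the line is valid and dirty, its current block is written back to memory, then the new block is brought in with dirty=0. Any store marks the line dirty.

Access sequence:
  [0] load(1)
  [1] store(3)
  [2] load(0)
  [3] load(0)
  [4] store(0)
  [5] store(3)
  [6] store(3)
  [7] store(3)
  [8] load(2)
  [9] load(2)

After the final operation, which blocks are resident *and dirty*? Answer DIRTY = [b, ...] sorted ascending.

DIRTY = [3]

0: R B1 → L1 miss [-]
1: W B3 → L1 miss [D]
2: R B0 → L0 miss [-]
3: R B0 → L0 hit [-]
4: W B0 → L0 hit [D]
5: W B3 → L1 hit [D]
6: W B3 → L1 hit [D]
7: W B3 → L1 hit [D]
8: R B2 → L0 miss wb→B0 [-]
9: R B2 → L0 hit [-]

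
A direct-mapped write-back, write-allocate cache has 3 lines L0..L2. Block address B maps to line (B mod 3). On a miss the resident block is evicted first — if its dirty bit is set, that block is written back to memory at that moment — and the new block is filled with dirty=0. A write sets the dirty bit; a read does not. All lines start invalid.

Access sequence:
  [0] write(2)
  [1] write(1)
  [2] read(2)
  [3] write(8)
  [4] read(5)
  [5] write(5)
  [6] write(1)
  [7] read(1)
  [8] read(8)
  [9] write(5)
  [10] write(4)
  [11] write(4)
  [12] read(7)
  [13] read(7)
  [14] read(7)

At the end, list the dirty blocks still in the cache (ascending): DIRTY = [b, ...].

0: W B2 → L2 miss [D]
1: W B1 → L1 miss [D]
2: R B2 → L2 hit [D]
3: W B8 → L2 miss wb→B2 [D]
4: R B5 → L2 miss wb→B8 [-]
5: W B5 → L2 hit [D]
6: W B1 → L1 hit [D]
7: R B1 → L1 hit [D]
8: R B8 → L2 miss wb→B5 [-]
9: W B5 → L2 miss [D]
10: W B4 → L1 miss wb→B1 [D]
11: W B4 → L1 hit [D]
12: R B7 → L1 miss wb→B4 [-]
13: R B7 → L1 hit [-]
14: R B7 → L1 hit [-]

DIRTY = [5]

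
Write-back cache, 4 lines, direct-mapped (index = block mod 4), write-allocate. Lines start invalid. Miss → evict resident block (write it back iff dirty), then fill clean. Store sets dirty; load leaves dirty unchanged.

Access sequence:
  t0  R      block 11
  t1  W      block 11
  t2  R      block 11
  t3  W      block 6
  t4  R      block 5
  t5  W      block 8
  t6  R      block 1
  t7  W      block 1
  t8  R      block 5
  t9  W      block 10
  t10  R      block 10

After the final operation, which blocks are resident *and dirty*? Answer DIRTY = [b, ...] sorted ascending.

DIRTY = [8, 10, 11]

0: R B11 -> L3 miss  d=-]
1: W B11 -> L3 hit  d=D]
2: R B11 -> L3 hit  d=D]
3: W B6 -> L2 miss  d=D]
4: R B5 -> L1 miss  d=-]
5: W B8 -> L0 miss  d=D]
6: R B1 -> L1 miss  d=-]
7: W B1 -> L1 hit  d=D]
8: R B5 -> L1 miss wb->B1  d=-]
9: W B10 -> L2 miss wb->B6  d=D]
10: R B10 -> L2 hit  d=D]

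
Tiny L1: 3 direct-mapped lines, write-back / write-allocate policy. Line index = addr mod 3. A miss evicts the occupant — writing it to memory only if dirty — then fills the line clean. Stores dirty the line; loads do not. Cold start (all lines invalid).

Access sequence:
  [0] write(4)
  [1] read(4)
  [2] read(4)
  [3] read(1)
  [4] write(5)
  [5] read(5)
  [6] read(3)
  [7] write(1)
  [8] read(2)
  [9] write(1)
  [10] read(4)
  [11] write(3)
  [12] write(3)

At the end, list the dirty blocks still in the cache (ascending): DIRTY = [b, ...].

DIRTY = [3]

  0 | W B4 → L1 miss [D]
  1 | R B4 → L1 hit [D]
  2 | R B4 → L1 hit [D]
  3 | R B1 → L1 miss wb→B4 [-]
  4 | W B5 → L2 miss [D]
  5 | R B5 → L2 hit [D]
  6 | R B3 → L0 miss [-]
  7 | W B1 → L1 hit [D]
  8 | R B2 → L2 miss wb→B5 [-]
  9 | W B1 → L1 hit [D]
  10 | R B4 → L1 miss wb→B1 [-]
  11 | W B3 → L0 hit [D]
  12 | W B3 → L0 hit [D]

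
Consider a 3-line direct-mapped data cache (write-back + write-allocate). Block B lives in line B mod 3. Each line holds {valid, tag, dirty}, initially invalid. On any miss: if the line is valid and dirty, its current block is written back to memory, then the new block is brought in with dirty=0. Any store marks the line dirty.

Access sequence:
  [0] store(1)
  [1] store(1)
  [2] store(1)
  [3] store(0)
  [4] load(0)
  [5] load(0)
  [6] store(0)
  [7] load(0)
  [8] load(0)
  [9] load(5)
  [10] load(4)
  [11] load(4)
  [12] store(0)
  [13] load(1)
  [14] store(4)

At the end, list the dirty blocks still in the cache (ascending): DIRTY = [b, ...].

DIRTY = [0, 4]

0: W B1 → L1 miss [D]
1: W B1 → L1 hit [D]
2: W B1 → L1 hit [D]
3: W B0 → L0 miss [D]
4: R B0 → L0 hit [D]
5: R B0 → L0 hit [D]
6: W B0 → L0 hit [D]
7: R B0 → L0 hit [D]
8: R B0 → L0 hit [D]
9: R B5 → L2 miss [-]
10: R B4 → L1 miss wb→B1 [-]
11: R B4 → L1 hit [-]
12: W B0 → L0 hit [D]
13: R B1 → L1 miss [-]
14: W B4 → L1 miss [D]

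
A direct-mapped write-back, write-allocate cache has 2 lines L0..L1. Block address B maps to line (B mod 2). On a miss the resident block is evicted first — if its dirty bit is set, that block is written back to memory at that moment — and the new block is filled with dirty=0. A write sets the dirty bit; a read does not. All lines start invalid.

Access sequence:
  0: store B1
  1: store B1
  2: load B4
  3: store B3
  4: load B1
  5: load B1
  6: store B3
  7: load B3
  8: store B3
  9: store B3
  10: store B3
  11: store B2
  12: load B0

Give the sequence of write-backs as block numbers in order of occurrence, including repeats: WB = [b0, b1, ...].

  0 | W B1 → L1 miss [D]
  1 | W B1 → L1 hit [D]
  2 | R B4 → L0 miss [-]
  3 | W B3 → L1 miss wb→B1 [D]
  4 | R B1 → L1 miss wb→B3 [-]
  5 | R B1 → L1 hit [-]
  6 | W B3 → L1 miss [D]
  7 | R B3 → L1 hit [D]
  8 | W B3 → L1 hit [D]
  9 | W B3 → L1 hit [D]
  10 | W B3 → L1 hit [D]
  11 | W B2 → L0 miss [D]
  12 | R B0 → L0 miss wb→B2 [-]

WB = [1, 3, 2]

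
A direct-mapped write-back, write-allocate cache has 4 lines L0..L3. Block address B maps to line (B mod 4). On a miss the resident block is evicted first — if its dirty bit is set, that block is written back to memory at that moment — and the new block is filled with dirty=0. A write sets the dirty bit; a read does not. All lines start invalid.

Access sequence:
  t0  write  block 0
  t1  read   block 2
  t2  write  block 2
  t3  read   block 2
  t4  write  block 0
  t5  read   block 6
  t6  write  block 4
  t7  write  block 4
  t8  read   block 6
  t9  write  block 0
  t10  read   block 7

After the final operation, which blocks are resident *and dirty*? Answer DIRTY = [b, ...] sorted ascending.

DIRTY = [0]

0: W B0 -> L0 miss  d=D]
1: R B2 -> L2 miss  d=-]
2: W B2 -> L2 hit  d=D]
3: R B2 -> L2 hit  d=D]
4: W B0 -> L0 hit  d=D]
5: R B6 -> L2 miss wb->B2  d=-]
6: W B4 -> L0 miss wb->B0  d=D]
7: W B4 -> L0 hit  d=D]
8: R B6 -> L2 hit  d=-]
9: W B0 -> L0 miss wb->B4  d=D]
10: R B7 -> L3 miss  d=-]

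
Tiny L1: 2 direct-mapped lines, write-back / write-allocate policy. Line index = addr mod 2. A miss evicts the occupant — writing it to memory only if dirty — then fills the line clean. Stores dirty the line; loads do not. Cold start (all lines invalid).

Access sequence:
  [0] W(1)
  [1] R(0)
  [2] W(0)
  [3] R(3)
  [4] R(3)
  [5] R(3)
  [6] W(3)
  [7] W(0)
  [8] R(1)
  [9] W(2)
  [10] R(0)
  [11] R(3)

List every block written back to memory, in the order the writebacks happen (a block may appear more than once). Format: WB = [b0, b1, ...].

0: W B1 → L1 miss [D]
1: R B0 → L0 miss [-]
2: W B0 → L0 hit [D]
3: R B3 → L1 miss wb→B1 [-]
4: R B3 → L1 hit [-]
5: R B3 → L1 hit [-]
6: W B3 → L1 hit [D]
7: W B0 → L0 hit [D]
8: R B1 → L1 miss wb→B3 [-]
9: W B2 → L0 miss wb→B0 [D]
10: R B0 → L0 miss wb→B2 [-]
11: R B3 → L1 miss [-]

WB = [1, 3, 0, 2]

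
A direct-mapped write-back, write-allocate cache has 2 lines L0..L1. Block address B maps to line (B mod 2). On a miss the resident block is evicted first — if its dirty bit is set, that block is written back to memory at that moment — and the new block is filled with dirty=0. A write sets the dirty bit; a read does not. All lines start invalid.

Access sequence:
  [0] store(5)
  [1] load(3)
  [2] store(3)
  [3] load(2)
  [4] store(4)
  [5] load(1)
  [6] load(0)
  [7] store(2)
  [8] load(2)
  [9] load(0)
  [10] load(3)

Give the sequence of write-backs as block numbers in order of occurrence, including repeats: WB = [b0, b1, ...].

WB = [5, 3, 4, 2]

  0 | W B5 → L1 miss [D]
  1 | R B3 → L1 miss wb→B5 [-]
  2 | W B3 → L1 hit [D]
  3 | R B2 → L0 miss [-]
  4 | W B4 → L0 miss [D]
  5 | R B1 → L1 miss wb→B3 [-]
  6 | R B0 → L0 miss wb→B4 [-]
  7 | W B2 → L0 miss [D]
  8 | R B2 → L0 hit [D]
  9 | R B0 → L0 miss wb→B2 [-]
  10 | R B3 → L1 miss [-]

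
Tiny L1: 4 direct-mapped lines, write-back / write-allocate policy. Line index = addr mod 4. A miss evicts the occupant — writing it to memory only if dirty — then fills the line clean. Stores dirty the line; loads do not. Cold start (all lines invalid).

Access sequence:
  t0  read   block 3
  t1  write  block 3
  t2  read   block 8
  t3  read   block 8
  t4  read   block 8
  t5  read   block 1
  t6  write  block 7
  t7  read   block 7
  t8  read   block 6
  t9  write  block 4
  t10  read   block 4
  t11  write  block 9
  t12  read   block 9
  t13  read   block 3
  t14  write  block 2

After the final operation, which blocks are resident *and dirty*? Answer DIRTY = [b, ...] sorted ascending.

  0 | R B3 → L3 miss [-]
  1 | W B3 → L3 hit [D]
  2 | R B8 → L0 miss [-]
  3 | R B8 → L0 hit [-]
  4 | R B8 → L0 hit [-]
  5 | R B1 → L1 miss [-]
  6 | W B7 → L3 miss wb→B3 [D]
  7 | R B7 → L3 hit [D]
  8 | R B6 → L2 miss [-]
  9 | W B4 → L0 miss [D]
  10 | R B4 → L0 hit [D]
  11 | W B9 → L1 miss [D]
  12 | R B9 → L1 hit [D]
  13 | R B3 → L3 miss wb→B7 [-]
  14 | W B2 → L2 miss [D]

DIRTY = [2, 4, 9]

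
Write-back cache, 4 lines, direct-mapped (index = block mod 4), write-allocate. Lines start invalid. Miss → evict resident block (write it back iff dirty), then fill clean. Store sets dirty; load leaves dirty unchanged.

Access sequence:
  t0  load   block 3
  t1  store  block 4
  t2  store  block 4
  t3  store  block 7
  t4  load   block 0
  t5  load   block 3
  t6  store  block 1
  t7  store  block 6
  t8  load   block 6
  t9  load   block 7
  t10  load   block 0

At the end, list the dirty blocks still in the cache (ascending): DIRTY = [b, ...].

0: R B3 → L3 miss [-]
1: W B4 → L0 miss [D]
2: W B4 → L0 hit [D]
3: W B7 → L3 miss [D]
4: R B0 → L0 miss wb→B4 [-]
5: R B3 → L3 miss wb→B7 [-]
6: W B1 → L1 miss [D]
7: W B6 → L2 miss [D]
8: R B6 → L2 hit [D]
9: R B7 → L3 miss [-]
10: R B0 → L0 hit [-]

DIRTY = [1, 6]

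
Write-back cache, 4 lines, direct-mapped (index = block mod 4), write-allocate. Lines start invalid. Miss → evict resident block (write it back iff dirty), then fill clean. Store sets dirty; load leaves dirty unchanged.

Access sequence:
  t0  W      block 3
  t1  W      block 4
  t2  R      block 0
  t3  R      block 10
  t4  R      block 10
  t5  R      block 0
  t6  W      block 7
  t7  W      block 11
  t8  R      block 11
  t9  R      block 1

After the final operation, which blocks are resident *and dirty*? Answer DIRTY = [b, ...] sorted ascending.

DIRTY = [11]

0: W B3 → L3 miss [D]
1: W B4 → L0 miss [D]
2: R B0 → L0 miss wb→B4 [-]
3: R B10 → L2 miss [-]
4: R B10 → L2 hit [-]
5: R B0 → L0 hit [-]
6: W B7 → L3 miss wb→B3 [D]
7: W B11 → L3 miss wb→B7 [D]
8: R B11 → L3 hit [D]
9: R B1 → L1 miss [-]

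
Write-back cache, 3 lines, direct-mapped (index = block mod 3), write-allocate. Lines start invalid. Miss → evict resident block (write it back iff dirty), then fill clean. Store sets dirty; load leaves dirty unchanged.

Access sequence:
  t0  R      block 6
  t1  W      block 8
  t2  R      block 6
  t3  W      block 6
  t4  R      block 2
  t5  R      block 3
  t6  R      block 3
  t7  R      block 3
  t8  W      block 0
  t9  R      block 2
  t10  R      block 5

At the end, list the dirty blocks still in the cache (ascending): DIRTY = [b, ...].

0: R B6 -> L0 miss  d=-]
1: W B8 -> L2 miss  d=D]
2: R B6 -> L0 hit  d=-]
3: W B6 -> L0 hit  d=D]
4: R B2 -> L2 miss wb->B8  d=-]
5: R B3 -> L0 miss wb->B6  d=-]
6: R B3 -> L0 hit  d=-]
7: R B3 -> L0 hit  d=-]
8: W B0 -> L0 miss  d=D]
9: R B2 -> L2 hit  d=-]
10: R B5 -> L2 miss  d=-]

DIRTY = [0]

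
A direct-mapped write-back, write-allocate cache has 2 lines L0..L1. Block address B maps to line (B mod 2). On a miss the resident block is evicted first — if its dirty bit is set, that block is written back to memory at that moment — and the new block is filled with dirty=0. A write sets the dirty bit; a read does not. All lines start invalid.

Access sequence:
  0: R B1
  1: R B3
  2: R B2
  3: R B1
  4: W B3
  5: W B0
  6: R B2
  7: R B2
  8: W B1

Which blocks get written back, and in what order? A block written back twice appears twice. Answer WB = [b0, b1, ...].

0: R B1 -> L1 miss  d=-]
1: R B3 -> L1 miss  d=-]
2: R B2 -> L0 miss  d=-]
3: R B1 -> L1 miss  d=-]
4: W B3 -> L1 miss  d=D]
5: W B0 -> L0 miss  d=D]
6: R B2 -> L0 miss wb->B0  d=-]
7: R B2 -> L0 hit  d=-]
8: W B1 -> L1 miss wb->B3  d=D]

WB = [0, 3]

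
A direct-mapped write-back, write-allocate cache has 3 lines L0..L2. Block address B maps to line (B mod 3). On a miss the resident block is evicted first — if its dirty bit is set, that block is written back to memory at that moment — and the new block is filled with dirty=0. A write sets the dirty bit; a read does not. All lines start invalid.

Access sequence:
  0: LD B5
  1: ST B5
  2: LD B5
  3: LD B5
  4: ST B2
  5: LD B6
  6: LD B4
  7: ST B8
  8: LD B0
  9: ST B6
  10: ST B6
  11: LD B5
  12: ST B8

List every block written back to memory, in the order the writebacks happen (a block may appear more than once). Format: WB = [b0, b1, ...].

0: R B5 -> L2 miss  d=-]
1: W B5 -> L2 hit  d=D]
2: R B5 -> L2 hit  d=D]
3: R B5 -> L2 hit  d=D]
4: W B2 -> L2 miss wb->B5  d=D]
5: R B6 -> L0 miss  d=-]
6: R B4 -> L1 miss  d=-]
7: W B8 -> L2 miss wb->B2  d=D]
8: R B0 -> L0 miss  d=-]
9: W B6 -> L0 miss  d=D]
10: W B6 -> L0 hit  d=D]
11: R B5 -> L2 miss wb->B8  d=-]
12: W B8 -> L2 miss  d=D]

WB = [5, 2, 8]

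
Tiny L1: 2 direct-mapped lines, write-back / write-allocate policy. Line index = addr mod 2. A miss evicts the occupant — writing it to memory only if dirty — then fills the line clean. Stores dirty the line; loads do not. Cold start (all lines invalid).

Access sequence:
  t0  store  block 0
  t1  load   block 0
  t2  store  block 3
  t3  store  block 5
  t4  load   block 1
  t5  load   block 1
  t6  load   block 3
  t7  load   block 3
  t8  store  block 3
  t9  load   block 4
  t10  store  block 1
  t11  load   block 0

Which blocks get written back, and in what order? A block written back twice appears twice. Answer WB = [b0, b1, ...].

0: W B0 → L0 miss [D]
1: R B0 → L0 hit [D]
2: W B3 → L1 miss [D]
3: W B5 → L1 miss wb→B3 [D]
4: R B1 → L1 miss wb→B5 [-]
5: R B1 → L1 hit [-]
6: R B3 → L1 miss [-]
7: R B3 → L1 hit [-]
8: W B3 → L1 hit [D]
9: R B4 → L0 miss wb→B0 [-]
10: W B1 → L1 miss wb→B3 [D]
11: R B0 → L0 miss [-]

WB = [3, 5, 0, 3]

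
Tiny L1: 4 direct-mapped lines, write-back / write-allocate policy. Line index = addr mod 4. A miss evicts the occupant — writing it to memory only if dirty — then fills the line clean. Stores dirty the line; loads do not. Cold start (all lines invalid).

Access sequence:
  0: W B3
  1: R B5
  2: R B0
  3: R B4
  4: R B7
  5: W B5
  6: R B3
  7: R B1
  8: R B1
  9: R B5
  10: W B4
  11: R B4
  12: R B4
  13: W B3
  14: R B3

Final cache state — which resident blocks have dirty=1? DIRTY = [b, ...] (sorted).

  0 | W B3 → L3 miss [D]
  1 | R B5 → L1 miss [-]
  2 | R B0 → L0 miss [-]
  3 | R B4 → L0 miss [-]
  4 | R B7 → L3 miss wb→B3 [-]
  5 | W B5 → L1 hit [D]
  6 | R B3 → L3 miss [-]
  7 | R B1 → L1 miss wb→B5 [-]
  8 | R B1 → L1 hit [-]
  9 | R B5 → L1 miss [-]
  10 | W B4 → L0 hit [D]
  11 | R B4 → L0 hit [D]
  12 | R B4 → L0 hit [D]
  13 | W B3 → L3 hit [D]
  14 | R B3 → L3 hit [D]

DIRTY = [3, 4]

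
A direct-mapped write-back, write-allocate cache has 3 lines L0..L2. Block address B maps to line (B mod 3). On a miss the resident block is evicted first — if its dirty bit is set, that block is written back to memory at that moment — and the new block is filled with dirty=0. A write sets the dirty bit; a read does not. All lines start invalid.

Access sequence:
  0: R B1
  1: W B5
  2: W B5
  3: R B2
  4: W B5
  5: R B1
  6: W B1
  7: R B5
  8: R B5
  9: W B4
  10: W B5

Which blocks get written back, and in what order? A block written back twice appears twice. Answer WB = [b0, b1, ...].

WB = [5, 1]

0: R B1 → L1 miss [-]
1: W B5 → L2 miss [D]
2: W B5 → L2 hit [D]
3: R B2 → L2 miss wb→B5 [-]
4: W B5 → L2 miss [D]
5: R B1 → L1 hit [-]
6: W B1 → L1 hit [D]
7: R B5 → L2 hit [D]
8: R B5 → L2 hit [D]
9: W B4 → L1 miss wb→B1 [D]
10: W B5 → L2 hit [D]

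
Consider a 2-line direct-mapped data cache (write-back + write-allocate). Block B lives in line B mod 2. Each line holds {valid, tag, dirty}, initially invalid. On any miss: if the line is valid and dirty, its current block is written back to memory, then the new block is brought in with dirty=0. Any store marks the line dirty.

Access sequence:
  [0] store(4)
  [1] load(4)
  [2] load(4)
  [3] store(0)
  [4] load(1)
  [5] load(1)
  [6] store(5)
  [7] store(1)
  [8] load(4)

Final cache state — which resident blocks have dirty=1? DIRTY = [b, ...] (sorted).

DIRTY = [1]

0: W B4 -> L0 miss  d=D]
1: R B4 -> L0 hit  d=D]
2: R B4 -> L0 hit  d=D]
3: W B0 -> L0 miss wb->B4  d=D]
4: R B1 -> L1 miss  d=-]
5: R B1 -> L1 hit  d=-]
6: W B5 -> L1 miss  d=D]
7: W B1 -> L1 miss wb->B5  d=D]
8: R B4 -> L0 miss wb->B0  d=-]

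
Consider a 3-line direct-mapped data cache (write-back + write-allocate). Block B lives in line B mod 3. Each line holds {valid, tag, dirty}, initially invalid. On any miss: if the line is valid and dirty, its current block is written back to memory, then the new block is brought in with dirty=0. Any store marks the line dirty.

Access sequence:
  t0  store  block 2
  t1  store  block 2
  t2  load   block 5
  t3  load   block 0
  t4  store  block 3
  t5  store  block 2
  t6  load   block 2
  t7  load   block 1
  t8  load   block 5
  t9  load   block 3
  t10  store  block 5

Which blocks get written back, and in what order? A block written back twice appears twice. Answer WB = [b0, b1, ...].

WB = [2, 2]

0: W B2 → L2 miss [D]
1: W B2 → L2 hit [D]
2: R B5 → L2 miss wb→B2 [-]
3: R B0 → L0 miss [-]
4: W B3 → L0 miss [D]
5: W B2 → L2 miss [D]
6: R B2 → L2 hit [D]
7: R B1 → L1 miss [-]
8: R B5 → L2 miss wb→B2 [-]
9: R B3 → L0 hit [D]
10: W B5 → L2 hit [D]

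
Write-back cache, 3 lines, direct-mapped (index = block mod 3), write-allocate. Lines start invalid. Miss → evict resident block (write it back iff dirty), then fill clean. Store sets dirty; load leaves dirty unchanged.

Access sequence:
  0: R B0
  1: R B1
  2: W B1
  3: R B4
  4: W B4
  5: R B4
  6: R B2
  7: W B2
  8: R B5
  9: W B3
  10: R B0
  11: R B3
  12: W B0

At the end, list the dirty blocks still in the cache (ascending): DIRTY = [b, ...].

DIRTY = [0, 4]

0: R B0 -> L0 miss  d=-]
1: R B1 -> L1 miss  d=-]
2: W B1 -> L1 hit  d=D]
3: R B4 -> L1 miss wb->B1  d=-]
4: W B4 -> L1 hit  d=D]
5: R B4 -> L1 hit  d=D]
6: R B2 -> L2 miss  d=-]
7: W B2 -> L2 hit  d=D]
8: R B5 -> L2 miss wb->B2  d=-]
9: W B3 -> L0 miss  d=D]
10: R B0 -> L0 miss wb->B3  d=-]
11: R B3 -> L0 miss  d=-]
12: W B0 -> L0 miss  d=D]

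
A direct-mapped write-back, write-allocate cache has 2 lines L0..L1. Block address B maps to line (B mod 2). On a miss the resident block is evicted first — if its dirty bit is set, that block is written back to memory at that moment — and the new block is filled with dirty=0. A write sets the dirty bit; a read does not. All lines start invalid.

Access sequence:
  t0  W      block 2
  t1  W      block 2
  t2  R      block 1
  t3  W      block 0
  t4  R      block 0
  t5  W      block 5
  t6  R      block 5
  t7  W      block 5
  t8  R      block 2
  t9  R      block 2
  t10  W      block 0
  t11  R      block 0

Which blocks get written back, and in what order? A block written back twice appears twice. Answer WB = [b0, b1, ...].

WB = [2, 0]

0: W B2 → L0 miss [D]
1: W B2 → L0 hit [D]
2: R B1 → L1 miss [-]
3: W B0 → L0 miss wb→B2 [D]
4: R B0 → L0 hit [D]
5: W B5 → L1 miss [D]
6: R B5 → L1 hit [D]
7: W B5 → L1 hit [D]
8: R B2 → L0 miss wb→B0 [-]
9: R B2 → L0 hit [-]
10: W B0 → L0 miss [D]
11: R B0 → L0 hit [D]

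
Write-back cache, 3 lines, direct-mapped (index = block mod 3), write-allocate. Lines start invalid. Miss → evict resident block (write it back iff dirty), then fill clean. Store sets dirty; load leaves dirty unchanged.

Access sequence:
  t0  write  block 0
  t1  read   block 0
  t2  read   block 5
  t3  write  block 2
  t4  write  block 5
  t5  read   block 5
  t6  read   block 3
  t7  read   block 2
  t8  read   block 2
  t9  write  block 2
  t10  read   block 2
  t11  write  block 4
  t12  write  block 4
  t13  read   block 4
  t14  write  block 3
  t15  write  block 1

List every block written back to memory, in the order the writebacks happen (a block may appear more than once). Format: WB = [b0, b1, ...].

0: W B0 -> L0 miss  d=D]
1: R B0 -> L0 hit  d=D]
2: R B5 -> L2 miss  d=-]
3: W B2 -> L2 miss  d=D]
4: W B5 -> L2 miss wb->B2  d=D]
5: R B5 -> L2 hit  d=D]
6: R B3 -> L0 miss wb->B0  d=-]
7: R B2 -> L2 miss wb->B5  d=-]
8: R B2 -> L2 hit  d=-]
9: W B2 -> L2 hit  d=D]
10: R B2 -> L2 hit  d=D]
11: W B4 -> L1 miss  d=D]
12: W B4 -> L1 hit  d=D]
13: R B4 -> L1 hit  d=D]
14: W B3 -> L0 hit  d=D]
15: W B1 -> L1 miss wb->B4  d=D]

WB = [2, 0, 5, 4]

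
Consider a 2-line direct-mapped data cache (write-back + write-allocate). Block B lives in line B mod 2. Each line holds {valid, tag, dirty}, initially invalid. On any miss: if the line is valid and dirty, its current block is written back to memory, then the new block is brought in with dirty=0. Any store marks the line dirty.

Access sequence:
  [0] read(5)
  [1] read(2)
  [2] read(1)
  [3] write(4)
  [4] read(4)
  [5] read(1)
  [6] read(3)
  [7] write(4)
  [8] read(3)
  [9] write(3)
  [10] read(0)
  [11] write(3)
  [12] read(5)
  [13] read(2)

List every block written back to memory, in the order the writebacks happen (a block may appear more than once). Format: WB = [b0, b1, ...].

0: R B5 -> L1 miss  d=-]
1: R B2 -> L0 miss  d=-]
2: R B1 -> L1 miss  d=-]
3: W B4 -> L0 miss  d=D]
4: R B4 -> L0 hit  d=D]
5: R B1 -> L1 hit  d=-]
6: R B3 -> L1 miss  d=-]
7: W B4 -> L0 hit  d=D]
8: R B3 -> L1 hit  d=-]
9: W B3 -> L1 hit  d=D]
10: R B0 -> L0 miss wb->B4  d=-]
11: W B3 -> L1 hit  d=D]
12: R B5 -> L1 miss wb->B3  d=-]
13: R B2 -> L0 miss  d=-]

WB = [4, 3]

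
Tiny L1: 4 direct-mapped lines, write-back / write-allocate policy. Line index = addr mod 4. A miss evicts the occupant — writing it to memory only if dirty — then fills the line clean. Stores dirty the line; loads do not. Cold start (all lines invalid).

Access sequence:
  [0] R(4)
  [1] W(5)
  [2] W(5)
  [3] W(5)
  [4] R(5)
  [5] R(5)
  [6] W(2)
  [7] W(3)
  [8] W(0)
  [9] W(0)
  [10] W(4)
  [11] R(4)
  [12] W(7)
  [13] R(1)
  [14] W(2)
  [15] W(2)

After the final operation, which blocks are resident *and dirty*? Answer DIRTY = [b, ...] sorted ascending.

0: R B4 -> L0 miss  d=-]
1: W B5 -> L1 miss  d=D]
2: W B5 -> L1 hit  d=D]
3: W B5 -> L1 hit  d=D]
4: R B5 -> L1 hit  d=D]
5: R B5 -> L1 hit  d=D]
6: W B2 -> L2 miss  d=D]
7: W B3 -> L3 miss  d=D]
8: W B0 -> L0 miss  d=D]
9: W B0 -> L0 hit  d=D]
10: W B4 -> L0 miss wb->B0  d=D]
11: R B4 -> L0 hit  d=D]
12: W B7 -> L3 miss wb->B3  d=D]
13: R B1 -> L1 miss wb->B5  d=-]
14: W B2 -> L2 hit  d=D]
15: W B2 -> L2 hit  d=D]

DIRTY = [2, 4, 7]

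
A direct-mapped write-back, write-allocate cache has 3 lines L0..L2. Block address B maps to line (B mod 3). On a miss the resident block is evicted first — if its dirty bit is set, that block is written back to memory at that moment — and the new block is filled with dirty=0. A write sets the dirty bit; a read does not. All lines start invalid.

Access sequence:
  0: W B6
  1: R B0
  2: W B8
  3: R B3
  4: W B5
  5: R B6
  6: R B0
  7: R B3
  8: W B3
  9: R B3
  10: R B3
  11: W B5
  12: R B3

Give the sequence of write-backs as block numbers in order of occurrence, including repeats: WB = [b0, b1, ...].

  0 | W B6 → L0 miss [D]
  1 | R B0 → L0 miss wb→B6 [-]
  2 | W B8 → L2 miss [D]
  3 | R B3 → L0 miss [-]
  4 | W B5 → L2 miss wb→B8 [D]
  5 | R B6 → L0 miss [-]
  6 | R B0 → L0 miss [-]
  7 | R B3 → L0 miss [-]
  8 | W B3 → L0 hit [D]
  9 | R B3 → L0 hit [D]
  10 | R B3 → L0 hit [D]
  11 | W B5 → L2 hit [D]
  12 | R B3 → L0 hit [D]

WB = [6, 8]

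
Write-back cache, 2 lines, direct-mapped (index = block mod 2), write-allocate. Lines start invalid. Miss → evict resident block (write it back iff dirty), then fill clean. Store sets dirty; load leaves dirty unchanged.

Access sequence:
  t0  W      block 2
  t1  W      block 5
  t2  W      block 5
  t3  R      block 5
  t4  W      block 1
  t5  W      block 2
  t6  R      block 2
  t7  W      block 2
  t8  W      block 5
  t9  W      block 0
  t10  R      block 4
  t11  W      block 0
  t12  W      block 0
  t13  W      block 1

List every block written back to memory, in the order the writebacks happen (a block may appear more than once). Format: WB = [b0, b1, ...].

WB = [5, 1, 2, 0, 5]

0: W B2 → L0 miss [D]
1: W B5 → L1 miss [D]
2: W B5 → L1 hit [D]
3: R B5 → L1 hit [D]
4: W B1 → L1 miss wb→B5 [D]
5: W B2 → L0 hit [D]
6: R B2 → L0 hit [D]
7: W B2 → L0 hit [D]
8: W B5 → L1 miss wb→B1 [D]
9: W B0 → L0 miss wb→B2 [D]
10: R B4 → L0 miss wb→B0 [-]
11: W B0 → L0 miss [D]
12: W B0 → L0 hit [D]
13: W B1 → L1 miss wb→B5 [D]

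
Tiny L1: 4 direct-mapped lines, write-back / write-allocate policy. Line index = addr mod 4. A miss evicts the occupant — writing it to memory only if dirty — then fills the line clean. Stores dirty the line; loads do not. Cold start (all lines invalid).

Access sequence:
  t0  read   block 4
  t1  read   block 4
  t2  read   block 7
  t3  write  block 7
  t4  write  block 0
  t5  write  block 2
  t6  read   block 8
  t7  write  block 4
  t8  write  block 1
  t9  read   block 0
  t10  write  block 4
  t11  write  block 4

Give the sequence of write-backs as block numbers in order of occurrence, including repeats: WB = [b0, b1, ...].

  0 | R B4 → L0 miss [-]
  1 | R B4 → L0 hit [-]
  2 | R B7 → L3 miss [-]
  3 | W B7 → L3 hit [D]
  4 | W B0 → L0 miss [D]
  5 | W B2 → L2 miss [D]
  6 | R B8 → L0 miss wb→B0 [-]
  7 | W B4 → L0 miss [D]
  8 | W B1 → L1 miss [D]
  9 | R B0 → L0 miss wb→B4 [-]
  10 | W B4 → L0 miss [D]
  11 | W B4 → L0 hit [D]

WB = [0, 4]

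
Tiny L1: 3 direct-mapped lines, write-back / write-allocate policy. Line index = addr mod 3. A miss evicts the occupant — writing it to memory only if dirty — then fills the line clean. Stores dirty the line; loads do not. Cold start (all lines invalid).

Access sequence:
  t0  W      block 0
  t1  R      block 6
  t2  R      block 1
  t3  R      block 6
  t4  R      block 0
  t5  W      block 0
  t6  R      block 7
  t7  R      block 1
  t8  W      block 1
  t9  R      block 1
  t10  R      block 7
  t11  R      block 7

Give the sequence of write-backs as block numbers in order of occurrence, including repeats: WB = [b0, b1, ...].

WB = [0, 1]

  0 | W B0 → L0 miss [D]
  1 | R B6 → L0 miss wb→B0 [-]
  2 | R B1 → L1 miss [-]
  3 | R B6 → L0 hit [-]
  4 | R B0 → L0 miss [-]
  5 | W B0 → L0 hit [D]
  6 | R B7 → L1 miss [-]
  7 | R B1 → L1 miss [-]
  8 | W B1 → L1 hit [D]
  9 | R B1 → L1 hit [D]
  10 | R B7 → L1 miss wb→B1 [-]
  11 | R B7 → L1 hit [-]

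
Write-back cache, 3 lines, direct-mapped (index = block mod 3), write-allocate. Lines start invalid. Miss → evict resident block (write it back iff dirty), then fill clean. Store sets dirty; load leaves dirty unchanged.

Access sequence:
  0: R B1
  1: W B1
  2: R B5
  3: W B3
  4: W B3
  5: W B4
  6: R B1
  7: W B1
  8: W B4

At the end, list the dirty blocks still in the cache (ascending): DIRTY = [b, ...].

DIRTY = [3, 4]

0: R B1 → L1 miss [-]
1: W B1 → L1 hit [D]
2: R B5 → L2 miss [-]
3: W B3 → L0 miss [D]
4: W B3 → L0 hit [D]
5: W B4 → L1 miss wb→B1 [D]
6: R B1 → L1 miss wb→B4 [-]
7: W B1 → L1 hit [D]
8: W B4 → L1 miss wb→B1 [D]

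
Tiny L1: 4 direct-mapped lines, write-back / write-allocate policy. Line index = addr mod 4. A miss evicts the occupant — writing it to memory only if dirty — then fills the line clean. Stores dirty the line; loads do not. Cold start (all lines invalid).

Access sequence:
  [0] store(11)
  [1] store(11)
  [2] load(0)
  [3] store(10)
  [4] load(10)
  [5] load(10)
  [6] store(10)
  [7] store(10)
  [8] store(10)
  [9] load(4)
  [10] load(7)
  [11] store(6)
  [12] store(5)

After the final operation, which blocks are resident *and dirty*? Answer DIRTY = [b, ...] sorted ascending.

DIRTY = [5, 6]

  0 | W B11 → L3 miss [D]
  1 | W B11 → L3 hit [D]
  2 | R B0 → L0 miss [-]
  3 | W B10 → L2 miss [D]
  4 | R B10 → L2 hit [D]
  5 | R B10 → L2 hit [D]
  6 | W B10 → L2 hit [D]
  7 | W B10 → L2 hit [D]
  8 | W B10 → L2 hit [D]
  9 | R B4 → L0 miss [-]
  10 | R B7 → L3 miss wb→B11 [-]
  11 | W B6 → L2 miss wb→B10 [D]
  12 | W B5 → L1 miss [D]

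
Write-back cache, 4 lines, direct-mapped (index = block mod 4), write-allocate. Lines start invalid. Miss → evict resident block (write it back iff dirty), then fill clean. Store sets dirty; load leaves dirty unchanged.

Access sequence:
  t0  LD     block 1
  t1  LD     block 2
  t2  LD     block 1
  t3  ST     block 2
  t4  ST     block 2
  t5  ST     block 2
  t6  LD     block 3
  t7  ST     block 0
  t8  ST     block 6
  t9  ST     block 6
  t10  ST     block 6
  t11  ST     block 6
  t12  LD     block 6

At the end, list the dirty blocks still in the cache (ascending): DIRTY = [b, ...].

0: R B1 → L1 miss [-]
1: R B2 → L2 miss [-]
2: R B1 → L1 hit [-]
3: W B2 → L2 hit [D]
4: W B2 → L2 hit [D]
5: W B2 → L2 hit [D]
6: R B3 → L3 miss [-]
7: W B0 → L0 miss [D]
8: W B6 → L2 miss wb→B2 [D]
9: W B6 → L2 hit [D]
10: W B6 → L2 hit [D]
11: W B6 → L2 hit [D]
12: R B6 → L2 hit [D]

DIRTY = [0, 6]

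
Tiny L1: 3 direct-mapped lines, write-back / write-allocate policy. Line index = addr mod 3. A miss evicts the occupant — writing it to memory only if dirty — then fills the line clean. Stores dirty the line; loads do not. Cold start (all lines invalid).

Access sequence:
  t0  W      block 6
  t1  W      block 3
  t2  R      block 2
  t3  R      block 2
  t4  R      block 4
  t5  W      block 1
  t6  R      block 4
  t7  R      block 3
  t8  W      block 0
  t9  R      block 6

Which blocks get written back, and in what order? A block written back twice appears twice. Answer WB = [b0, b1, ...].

WB = [6, 1, 3, 0]

0: W B6 → L0 miss [D]
1: W B3 → L0 miss wb→B6 [D]
2: R B2 → L2 miss [-]
3: R B2 → L2 hit [-]
4: R B4 → L1 miss [-]
5: W B1 → L1 miss [D]
6: R B4 → L1 miss wb→B1 [-]
7: R B3 → L0 hit [D]
8: W B0 → L0 miss wb→B3 [D]
9: R B6 → L0 miss wb→B0 [-]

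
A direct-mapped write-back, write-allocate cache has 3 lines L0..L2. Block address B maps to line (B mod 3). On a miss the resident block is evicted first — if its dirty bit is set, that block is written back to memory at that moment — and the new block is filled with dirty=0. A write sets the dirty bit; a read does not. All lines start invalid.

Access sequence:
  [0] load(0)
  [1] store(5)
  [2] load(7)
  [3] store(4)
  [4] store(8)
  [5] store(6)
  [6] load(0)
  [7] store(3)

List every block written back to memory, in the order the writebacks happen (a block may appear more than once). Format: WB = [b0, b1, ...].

0: R B0 -> L0 miss  d=-]
1: W B5 -> L2 miss  d=D]
2: R B7 -> L1 miss  d=-]
3: W B4 -> L1 miss  d=D]
4: W B8 -> L2 miss wb->B5  d=D]
5: W B6 -> L0 miss  d=D]
6: R B0 -> L0 miss wb->B6  d=-]
7: W B3 -> L0 miss  d=D]

WB = [5, 6]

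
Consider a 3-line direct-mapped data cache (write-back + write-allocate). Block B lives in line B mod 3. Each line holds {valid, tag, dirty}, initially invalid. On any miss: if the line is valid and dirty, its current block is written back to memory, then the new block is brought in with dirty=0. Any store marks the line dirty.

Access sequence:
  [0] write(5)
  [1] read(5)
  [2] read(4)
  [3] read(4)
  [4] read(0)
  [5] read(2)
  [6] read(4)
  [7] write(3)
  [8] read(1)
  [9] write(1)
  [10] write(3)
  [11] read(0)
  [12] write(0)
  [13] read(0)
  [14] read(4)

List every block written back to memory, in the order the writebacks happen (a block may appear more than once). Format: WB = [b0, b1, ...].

WB = [5, 3, 1]

  0 | W B5 → L2 miss [D]
  1 | R B5 → L2 hit [D]
  2 | R B4 → L1 miss [-]
  3 | R B4 → L1 hit [-]
  4 | R B0 → L0 miss [-]
  5 | R B2 → L2 miss wb→B5 [-]
  6 | R B4 → L1 hit [-]
  7 | W B3 → L0 miss [D]
  8 | R B1 → L1 miss [-]
  9 | W B1 → L1 hit [D]
  10 | W B3 → L0 hit [D]
  11 | R B0 → L0 miss wb→B3 [-]
  12 | W B0 → L0 hit [D]
  13 | R B0 → L0 hit [D]
  14 | R B4 → L1 miss wb→B1 [-]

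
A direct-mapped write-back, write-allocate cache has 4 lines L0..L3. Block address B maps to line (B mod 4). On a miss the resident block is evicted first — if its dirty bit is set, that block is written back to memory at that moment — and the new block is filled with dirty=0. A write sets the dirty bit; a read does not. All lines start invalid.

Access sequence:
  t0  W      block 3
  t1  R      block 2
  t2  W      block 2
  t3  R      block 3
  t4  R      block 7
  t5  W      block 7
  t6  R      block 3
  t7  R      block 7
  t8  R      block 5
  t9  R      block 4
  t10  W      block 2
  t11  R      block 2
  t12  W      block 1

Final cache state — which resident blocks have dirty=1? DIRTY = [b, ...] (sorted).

DIRTY = [1, 2]

  0 | W B3 → L3 miss [D]
  1 | R B2 → L2 miss [-]
  2 | W B2 → L2 hit [D]
  3 | R B3 → L3 hit [D]
  4 | R B7 → L3 miss wb→B3 [-]
  5 | W B7 → L3 hit [D]
  6 | R B3 → L3 miss wb→B7 [-]
  7 | R B7 → L3 miss [-]
  8 | R B5 → L1 miss [-]
  9 | R B4 → L0 miss [-]
  10 | W B2 → L2 hit [D]
  11 | R B2 → L2 hit [D]
  12 | W B1 → L1 miss [D]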